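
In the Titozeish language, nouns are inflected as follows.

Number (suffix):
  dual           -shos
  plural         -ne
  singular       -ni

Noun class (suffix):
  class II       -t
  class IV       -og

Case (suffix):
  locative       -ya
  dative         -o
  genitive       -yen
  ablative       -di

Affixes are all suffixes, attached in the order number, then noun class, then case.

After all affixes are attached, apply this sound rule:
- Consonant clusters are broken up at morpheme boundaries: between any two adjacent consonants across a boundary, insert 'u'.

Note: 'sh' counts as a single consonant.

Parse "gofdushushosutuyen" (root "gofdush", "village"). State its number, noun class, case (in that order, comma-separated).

Segment: gofdush-shos-t-yen.
number: -shos → dual.
noun class: -t → class II.
case: -yen → genitive.

dual, class II, genitive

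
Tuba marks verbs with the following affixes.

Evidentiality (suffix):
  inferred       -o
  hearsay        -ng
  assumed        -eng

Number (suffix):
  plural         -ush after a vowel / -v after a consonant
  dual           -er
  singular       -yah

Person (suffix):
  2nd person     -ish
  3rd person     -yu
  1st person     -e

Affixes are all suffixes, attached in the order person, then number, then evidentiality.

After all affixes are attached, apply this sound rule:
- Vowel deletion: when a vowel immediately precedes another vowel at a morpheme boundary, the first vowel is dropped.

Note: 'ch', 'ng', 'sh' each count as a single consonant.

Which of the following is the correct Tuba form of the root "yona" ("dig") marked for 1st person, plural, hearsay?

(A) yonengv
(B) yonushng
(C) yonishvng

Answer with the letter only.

B

Attach person 1st person -e → yonae.
Attach number plural -ush (after vowel 'e') → yonaeush.
Attach evidentiality hearsay -ng → yonaeushng.
Apply vowel deletion: yonaeushng → yonushng.
So the correct form is yonushng, option (B).
(C) yonishvng is wrong: it uses 2nd person instead of 1st person for person.
(A) yonengv is wrong: it has the affixes in the wrong order.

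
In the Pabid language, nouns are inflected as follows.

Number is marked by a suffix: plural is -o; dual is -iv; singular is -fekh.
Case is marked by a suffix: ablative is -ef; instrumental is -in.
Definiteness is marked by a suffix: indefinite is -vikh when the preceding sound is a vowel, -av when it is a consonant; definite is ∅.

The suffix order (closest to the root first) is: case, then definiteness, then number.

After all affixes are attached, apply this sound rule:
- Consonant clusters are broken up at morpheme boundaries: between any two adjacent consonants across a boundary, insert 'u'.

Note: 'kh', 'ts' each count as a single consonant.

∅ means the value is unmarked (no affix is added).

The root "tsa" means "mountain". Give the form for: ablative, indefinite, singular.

tsaefavufekh

Attach case ablative -ef → tsaef.
Attach definiteness indefinite -av (after consonant 'f') → tsaefav.
Attach number singular -fekh → tsaefavfekh.
Apply epenthesis: tsaefavfekh → tsaefavufekh.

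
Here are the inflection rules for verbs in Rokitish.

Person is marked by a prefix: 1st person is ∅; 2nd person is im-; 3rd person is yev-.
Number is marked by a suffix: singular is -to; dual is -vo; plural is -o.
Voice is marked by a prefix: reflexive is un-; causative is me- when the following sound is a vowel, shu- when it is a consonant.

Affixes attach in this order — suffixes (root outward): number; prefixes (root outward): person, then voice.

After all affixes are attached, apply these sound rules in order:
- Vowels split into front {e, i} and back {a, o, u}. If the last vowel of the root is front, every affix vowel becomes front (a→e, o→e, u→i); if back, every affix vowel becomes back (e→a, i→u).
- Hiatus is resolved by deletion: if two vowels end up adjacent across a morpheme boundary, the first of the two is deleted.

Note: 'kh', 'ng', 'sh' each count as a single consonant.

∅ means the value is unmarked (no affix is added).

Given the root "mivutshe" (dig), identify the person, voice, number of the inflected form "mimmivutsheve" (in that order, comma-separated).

Segment: me-im-mivutshe-vo.
person: im- → 2nd person.
voice: me/shu- → causative.
number: -vo → dual.

2nd person, causative, dual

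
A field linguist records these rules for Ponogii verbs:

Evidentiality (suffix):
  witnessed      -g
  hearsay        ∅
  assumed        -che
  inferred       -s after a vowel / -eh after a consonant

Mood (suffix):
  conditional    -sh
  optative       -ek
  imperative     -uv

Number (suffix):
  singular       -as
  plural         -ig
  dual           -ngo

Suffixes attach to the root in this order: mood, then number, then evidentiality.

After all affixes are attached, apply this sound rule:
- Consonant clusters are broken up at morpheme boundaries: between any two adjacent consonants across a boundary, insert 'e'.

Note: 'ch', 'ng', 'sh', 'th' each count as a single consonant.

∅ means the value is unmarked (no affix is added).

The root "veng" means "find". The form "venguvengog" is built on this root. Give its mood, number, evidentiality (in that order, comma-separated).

Segment: veng-uv-ngo-g.
mood: -uv → imperative.
number: -ngo → dual.
evidentiality: -g → witnessed.

imperative, dual, witnessed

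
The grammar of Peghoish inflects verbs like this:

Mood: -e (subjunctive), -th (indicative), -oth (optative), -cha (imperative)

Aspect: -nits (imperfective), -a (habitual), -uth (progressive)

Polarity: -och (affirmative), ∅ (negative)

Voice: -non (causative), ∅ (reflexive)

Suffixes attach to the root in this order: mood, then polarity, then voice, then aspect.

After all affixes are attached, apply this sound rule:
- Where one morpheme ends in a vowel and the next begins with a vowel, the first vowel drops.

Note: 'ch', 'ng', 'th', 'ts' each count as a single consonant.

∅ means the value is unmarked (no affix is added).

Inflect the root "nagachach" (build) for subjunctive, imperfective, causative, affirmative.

nagachachochnonnits

Attach mood subjunctive -e → nagachache.
Attach polarity affirmative -och → nagachacheoch.
Attach voice causative -non → nagachacheochnon.
Attach aspect imperfective -nits → nagachacheochnonnits.
Apply vowel deletion: nagachacheochnonnits → nagachachochnonnits.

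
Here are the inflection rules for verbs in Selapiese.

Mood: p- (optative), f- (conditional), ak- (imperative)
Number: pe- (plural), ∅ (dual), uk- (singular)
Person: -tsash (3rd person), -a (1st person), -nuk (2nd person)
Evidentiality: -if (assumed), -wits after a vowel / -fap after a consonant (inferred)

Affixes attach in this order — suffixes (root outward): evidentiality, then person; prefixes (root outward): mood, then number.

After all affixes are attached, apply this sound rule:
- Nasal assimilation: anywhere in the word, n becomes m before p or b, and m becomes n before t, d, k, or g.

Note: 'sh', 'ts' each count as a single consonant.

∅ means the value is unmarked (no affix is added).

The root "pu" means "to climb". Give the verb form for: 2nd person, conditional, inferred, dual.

Attach mood conditional f- → fpu.
number = dual: zero marking, form stays fpu.
Attach evidentiality inferred -wits (after vowel 'u') → fpuwits.
Attach person 2nd person -nuk → fpuwitsnuk.
Nasal assimilation: no change.

fpuwitsnuk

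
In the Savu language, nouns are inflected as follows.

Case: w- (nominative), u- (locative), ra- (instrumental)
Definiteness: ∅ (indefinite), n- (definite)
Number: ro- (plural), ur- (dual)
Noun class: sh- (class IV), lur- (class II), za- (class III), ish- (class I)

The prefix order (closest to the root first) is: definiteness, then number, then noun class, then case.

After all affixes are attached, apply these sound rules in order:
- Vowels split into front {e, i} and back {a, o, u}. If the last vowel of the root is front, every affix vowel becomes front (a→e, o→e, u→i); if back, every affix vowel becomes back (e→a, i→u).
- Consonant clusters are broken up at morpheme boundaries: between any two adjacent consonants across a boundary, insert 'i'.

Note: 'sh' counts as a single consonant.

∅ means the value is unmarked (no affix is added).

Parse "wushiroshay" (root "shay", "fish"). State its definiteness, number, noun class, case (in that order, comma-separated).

indefinite, plural, class I, nominative

Segment: w-ish-ro-shay.
definiteness: ∅ → indefinite.
number: ro- → plural.
noun class: ish- → class I.
case: w- → nominative.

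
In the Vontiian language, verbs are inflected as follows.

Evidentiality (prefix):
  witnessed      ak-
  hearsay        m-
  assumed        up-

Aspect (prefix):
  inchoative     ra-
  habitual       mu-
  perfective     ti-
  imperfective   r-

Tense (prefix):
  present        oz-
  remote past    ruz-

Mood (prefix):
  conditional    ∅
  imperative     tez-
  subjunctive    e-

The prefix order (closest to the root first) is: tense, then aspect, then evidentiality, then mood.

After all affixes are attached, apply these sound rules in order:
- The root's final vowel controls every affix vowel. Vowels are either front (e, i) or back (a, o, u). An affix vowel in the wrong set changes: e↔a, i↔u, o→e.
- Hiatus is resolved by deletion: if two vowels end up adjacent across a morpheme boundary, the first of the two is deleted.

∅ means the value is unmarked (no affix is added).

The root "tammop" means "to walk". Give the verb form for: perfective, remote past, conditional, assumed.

upturuztammop

Attach tense remote past ruz- → ruztammop.
Attach aspect perfective ti- → tiruztammop.
Attach evidentiality assumed up- → uptiruztammop.
mood = conditional: zero marking, form stays uptiruztammop.
Apply vowel harmony: uptiruztammop → upturuztammop.
Vowel deletion: no change.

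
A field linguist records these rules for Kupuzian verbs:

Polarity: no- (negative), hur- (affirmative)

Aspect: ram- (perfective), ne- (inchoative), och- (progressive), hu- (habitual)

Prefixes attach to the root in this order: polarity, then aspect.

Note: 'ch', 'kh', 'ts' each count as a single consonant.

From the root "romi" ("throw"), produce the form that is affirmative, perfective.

ramhurromi

Attach polarity affirmative hur- → hurromi.
Attach aspect perfective ram- → ramhurromi.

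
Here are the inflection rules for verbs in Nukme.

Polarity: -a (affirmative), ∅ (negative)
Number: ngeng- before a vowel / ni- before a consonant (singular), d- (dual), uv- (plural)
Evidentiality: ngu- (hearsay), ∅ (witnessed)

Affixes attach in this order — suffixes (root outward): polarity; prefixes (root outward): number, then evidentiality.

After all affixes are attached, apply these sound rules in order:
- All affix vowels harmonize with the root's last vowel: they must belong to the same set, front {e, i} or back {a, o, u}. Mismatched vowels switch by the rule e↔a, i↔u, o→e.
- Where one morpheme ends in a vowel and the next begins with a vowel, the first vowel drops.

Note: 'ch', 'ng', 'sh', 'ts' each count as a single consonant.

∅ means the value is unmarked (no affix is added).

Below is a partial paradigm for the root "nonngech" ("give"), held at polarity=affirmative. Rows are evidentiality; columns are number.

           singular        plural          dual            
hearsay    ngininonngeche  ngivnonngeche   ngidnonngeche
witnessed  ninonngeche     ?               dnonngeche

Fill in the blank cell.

ivnonngeche

Attach number plural uv- → uvnonngech.
Attach polarity affirmative -a → uvnonngecha.
evidentiality = witnessed: zero marking, form stays uvnonngecha.
Apply vowel harmony: uvnonngecha → ivnonngeche.
Vowel deletion: no change.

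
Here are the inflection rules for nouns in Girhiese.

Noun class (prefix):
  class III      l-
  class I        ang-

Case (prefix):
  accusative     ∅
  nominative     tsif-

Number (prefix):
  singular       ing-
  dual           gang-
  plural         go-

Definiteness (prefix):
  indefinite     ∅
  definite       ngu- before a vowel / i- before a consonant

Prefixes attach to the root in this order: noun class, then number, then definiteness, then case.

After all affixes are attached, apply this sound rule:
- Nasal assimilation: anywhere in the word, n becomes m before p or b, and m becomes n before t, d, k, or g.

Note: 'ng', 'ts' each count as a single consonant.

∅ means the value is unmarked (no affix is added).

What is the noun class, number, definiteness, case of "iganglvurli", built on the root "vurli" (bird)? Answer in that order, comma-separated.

Segment: i-gang-l-vurli.
noun class: l- → class III.
number: gang- → dual.
definiteness: ngu/i- → definite.
case: ∅ → accusative.

class III, dual, definite, accusative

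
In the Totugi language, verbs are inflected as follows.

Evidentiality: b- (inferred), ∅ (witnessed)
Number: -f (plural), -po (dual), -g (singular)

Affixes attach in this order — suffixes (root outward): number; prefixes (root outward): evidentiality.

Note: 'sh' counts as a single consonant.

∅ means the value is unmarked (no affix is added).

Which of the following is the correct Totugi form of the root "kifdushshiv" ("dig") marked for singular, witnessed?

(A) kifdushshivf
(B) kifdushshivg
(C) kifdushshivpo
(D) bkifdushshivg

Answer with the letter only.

B

evidentiality = witnessed: zero marking, form stays kifdushshiv.
Attach number singular -g → kifdushshivg.
So the correct form is kifdushshivg, option (B).
(C) kifdushshivpo is wrong: it uses dual instead of singular for number.
(A) kifdushshivf is wrong: it uses plural instead of singular for number.
(D) bkifdushshivg is wrong: it uses inferred instead of witnessed for evidentiality.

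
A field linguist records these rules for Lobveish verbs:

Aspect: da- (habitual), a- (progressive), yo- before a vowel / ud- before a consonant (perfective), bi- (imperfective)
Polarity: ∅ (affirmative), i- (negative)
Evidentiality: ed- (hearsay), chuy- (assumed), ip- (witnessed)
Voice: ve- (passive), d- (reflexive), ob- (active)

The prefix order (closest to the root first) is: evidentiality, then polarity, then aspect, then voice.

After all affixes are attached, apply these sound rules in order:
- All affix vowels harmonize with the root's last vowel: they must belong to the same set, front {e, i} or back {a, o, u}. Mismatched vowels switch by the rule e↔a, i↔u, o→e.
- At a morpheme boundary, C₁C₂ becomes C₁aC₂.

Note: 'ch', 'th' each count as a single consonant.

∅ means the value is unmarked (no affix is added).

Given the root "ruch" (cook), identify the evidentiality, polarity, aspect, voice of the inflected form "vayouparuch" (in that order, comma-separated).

witnessed, affirmative, perfective, passive

Segment: ve-yo-ip-ruch.
evidentiality: ip- → witnessed.
polarity: ∅ → affirmative.
aspect: yo/ud- → perfective.
voice: ve- → passive.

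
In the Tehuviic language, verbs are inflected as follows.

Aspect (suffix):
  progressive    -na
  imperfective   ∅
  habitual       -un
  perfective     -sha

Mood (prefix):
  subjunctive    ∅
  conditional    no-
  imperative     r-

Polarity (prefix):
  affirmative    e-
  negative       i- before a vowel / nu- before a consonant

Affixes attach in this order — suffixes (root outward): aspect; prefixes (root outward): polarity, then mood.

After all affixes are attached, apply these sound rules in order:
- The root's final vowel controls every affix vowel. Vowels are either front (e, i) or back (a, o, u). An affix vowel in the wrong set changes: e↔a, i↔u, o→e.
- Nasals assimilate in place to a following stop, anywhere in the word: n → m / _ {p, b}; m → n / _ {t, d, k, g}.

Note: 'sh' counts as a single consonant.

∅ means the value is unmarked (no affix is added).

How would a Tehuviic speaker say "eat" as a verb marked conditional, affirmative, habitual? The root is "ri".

neeriin

Attach polarity affirmative e- → eri.
Attach mood conditional no- → noeri.
Attach aspect habitual -un → noeriun.
Apply vowel harmony: noeriun → neeriin.
Nasal assimilation: no change.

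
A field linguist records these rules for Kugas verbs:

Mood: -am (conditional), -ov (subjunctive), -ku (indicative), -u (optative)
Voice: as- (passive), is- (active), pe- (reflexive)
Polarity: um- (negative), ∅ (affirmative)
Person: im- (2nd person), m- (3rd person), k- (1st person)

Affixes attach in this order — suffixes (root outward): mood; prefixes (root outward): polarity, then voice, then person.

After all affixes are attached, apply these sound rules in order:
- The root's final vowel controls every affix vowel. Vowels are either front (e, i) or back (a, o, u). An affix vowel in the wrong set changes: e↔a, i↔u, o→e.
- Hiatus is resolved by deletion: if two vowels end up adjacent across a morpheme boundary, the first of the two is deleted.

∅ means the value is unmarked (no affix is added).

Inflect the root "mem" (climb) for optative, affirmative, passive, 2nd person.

polarity = affirmative: zero marking, form stays mem.
Attach voice passive as- → asmem.
Attach mood optative -u → asmemu.
Attach person 2nd person im- → imasmemu.
Apply vowel harmony: imasmemu → imesmemi.
Vowel deletion: no change.

imesmemi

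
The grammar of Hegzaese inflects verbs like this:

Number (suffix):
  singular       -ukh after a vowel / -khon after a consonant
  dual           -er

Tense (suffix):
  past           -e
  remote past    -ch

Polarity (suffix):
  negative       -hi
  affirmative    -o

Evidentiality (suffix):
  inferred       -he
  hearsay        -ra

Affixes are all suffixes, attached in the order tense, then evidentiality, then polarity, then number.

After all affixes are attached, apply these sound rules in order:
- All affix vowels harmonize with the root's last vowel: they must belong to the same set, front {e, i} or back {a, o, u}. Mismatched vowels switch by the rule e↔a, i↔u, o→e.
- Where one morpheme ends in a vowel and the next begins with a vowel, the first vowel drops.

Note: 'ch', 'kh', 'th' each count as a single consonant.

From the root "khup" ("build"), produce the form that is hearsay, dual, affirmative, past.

khuparar

Attach tense past -e → khupe.
Attach evidentiality hearsay -ra → khupera.
Attach polarity affirmative -o → khuperao.
Attach number dual -er → khuperaoer.
Apply vowel harmony: khuperaoer → khuparaoar.
Apply vowel deletion: khuparaoar → khuparar.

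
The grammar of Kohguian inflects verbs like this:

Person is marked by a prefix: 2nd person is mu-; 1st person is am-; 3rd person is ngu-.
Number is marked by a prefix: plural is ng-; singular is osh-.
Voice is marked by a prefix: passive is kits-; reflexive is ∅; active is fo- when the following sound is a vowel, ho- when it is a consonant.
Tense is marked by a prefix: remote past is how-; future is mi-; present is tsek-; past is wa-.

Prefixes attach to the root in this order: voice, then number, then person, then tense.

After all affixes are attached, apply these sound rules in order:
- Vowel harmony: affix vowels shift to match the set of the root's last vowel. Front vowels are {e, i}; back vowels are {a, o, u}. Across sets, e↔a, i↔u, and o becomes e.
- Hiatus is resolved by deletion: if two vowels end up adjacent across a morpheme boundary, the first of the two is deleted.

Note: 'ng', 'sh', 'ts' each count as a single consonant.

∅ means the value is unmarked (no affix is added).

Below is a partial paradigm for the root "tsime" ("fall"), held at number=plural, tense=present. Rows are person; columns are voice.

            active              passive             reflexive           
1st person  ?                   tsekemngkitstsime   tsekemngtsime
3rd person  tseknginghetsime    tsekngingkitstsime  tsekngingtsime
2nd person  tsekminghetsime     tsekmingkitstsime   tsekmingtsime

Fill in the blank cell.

Attach voice active ho- (before consonant 'ts') → hotsime.
Attach number plural ng- → nghotsime.
Attach person 1st person am- → amnghotsime.
Attach tense present tsek- → tsekamnghotsime.
Apply vowel harmony: tsekamnghotsime → tsekemnghetsime.
Vowel deletion: no change.

tsekemnghetsime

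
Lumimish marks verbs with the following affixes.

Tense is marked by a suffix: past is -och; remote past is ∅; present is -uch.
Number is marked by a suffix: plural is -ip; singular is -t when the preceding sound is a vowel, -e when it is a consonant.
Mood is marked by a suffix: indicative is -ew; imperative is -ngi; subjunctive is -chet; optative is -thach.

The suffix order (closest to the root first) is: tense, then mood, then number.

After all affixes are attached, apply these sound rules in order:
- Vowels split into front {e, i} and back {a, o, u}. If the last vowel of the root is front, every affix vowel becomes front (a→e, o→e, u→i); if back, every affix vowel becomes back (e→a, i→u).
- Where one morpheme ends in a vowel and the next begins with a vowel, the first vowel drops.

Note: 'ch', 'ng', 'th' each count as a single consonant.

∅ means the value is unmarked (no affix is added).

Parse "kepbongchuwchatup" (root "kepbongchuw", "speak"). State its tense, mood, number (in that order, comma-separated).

Segment: kepbongchuw-chet-ip.
tense: ∅ → remote past.
mood: -chet → subjunctive.
number: -ip → plural.

remote past, subjunctive, plural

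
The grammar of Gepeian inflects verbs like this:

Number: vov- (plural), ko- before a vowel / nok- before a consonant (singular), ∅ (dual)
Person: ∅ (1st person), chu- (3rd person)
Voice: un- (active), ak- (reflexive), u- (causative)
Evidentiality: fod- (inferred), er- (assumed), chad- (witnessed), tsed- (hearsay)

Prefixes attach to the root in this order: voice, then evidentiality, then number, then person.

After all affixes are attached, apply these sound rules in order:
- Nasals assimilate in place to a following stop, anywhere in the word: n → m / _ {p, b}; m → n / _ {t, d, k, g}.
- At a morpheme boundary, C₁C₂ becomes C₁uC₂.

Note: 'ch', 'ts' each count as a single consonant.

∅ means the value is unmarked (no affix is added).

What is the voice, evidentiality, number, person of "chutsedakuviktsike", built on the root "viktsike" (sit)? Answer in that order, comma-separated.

reflexive, hearsay, dual, 3rd person

Segment: chu-tsed-ak-viktsike.
voice: ak- → reflexive.
evidentiality: tsed- → hearsay.
number: ∅ → dual.
person: chu- → 3rd person.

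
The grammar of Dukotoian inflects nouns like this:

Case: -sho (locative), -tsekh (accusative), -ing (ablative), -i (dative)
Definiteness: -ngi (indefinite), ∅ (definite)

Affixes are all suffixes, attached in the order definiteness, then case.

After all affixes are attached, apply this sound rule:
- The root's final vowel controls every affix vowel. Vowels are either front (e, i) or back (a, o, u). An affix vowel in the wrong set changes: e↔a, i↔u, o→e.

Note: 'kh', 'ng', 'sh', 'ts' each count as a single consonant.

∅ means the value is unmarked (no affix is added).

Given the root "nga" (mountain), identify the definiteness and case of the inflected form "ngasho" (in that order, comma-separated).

Segment: nga-sho.
definiteness: ∅ → definite.
case: -sho → locative.

definite, locative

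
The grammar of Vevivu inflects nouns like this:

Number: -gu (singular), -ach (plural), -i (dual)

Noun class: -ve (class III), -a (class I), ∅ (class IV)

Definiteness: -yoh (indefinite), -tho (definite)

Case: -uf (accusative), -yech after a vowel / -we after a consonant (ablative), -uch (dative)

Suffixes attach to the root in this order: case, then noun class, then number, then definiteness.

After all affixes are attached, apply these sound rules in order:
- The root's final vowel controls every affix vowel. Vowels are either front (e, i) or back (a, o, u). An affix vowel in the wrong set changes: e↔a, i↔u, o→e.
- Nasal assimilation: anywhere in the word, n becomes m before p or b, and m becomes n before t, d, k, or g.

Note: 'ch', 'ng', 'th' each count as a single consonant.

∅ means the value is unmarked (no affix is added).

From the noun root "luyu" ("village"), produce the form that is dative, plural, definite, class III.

Attach case dative -uch → luyuuch.
Attach noun class class III -ve → luyuuchve.
Attach number plural -ach → luyuuchveach.
Attach definiteness definite -tho → luyuuchveachtho.
Apply vowel harmony: luyuuchveachtho → luyuuchvaachtho.
Nasal assimilation: no change.

luyuuchvaachtho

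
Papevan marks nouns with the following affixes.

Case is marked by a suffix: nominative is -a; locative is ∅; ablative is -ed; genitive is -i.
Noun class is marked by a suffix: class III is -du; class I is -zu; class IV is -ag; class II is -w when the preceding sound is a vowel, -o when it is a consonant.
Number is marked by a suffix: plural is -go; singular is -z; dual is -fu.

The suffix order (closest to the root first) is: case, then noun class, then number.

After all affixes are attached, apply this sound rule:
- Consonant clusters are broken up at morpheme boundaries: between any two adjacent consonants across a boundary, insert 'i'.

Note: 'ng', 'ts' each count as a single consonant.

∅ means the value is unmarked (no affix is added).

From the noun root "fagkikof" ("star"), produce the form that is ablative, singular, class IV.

fagkikofedagiz

Attach case ablative -ed → fagkikofed.
Attach noun class class IV -ag → fagkikofedag.
Attach number singular -z → fagkikofedagz.
Apply epenthesis: fagkikofedagz → fagkikofedagiz.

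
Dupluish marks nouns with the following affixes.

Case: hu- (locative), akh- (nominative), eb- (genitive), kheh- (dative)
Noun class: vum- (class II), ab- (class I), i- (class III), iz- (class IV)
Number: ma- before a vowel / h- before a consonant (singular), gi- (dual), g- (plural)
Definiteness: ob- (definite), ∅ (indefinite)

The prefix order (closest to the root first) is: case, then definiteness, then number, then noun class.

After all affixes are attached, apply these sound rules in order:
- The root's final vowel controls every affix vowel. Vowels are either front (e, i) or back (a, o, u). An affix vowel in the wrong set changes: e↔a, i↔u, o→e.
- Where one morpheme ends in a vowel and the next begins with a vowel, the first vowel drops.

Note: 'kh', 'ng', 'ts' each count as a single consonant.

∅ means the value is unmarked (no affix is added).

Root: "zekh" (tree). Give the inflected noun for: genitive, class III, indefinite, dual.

Attach case genitive eb- → ebzekh.
definiteness = indefinite: zero marking, form stays ebzekh.
Attach number dual gi- → giebzekh.
Attach noun class class III i- → igiebzekh.
Vowel harmony: no change.
Apply vowel deletion: igiebzekh → igebzekh.

igebzekh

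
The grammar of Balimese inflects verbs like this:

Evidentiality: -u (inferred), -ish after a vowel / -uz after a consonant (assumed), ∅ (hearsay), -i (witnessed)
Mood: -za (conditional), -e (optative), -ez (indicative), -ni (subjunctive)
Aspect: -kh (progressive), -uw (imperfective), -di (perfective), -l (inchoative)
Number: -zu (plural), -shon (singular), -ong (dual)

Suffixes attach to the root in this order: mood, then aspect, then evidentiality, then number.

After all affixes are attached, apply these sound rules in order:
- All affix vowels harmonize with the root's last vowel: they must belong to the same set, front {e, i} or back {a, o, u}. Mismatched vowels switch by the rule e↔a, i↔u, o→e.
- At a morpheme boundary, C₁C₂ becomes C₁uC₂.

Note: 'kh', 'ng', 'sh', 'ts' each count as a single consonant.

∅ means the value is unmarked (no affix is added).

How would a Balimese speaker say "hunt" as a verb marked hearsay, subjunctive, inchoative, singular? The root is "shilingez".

shilingezunilushen

Attach mood subjunctive -ni → shilingezni.
Attach aspect inchoative -l → shilingeznil.
evidentiality = hearsay: zero marking, form stays shilingeznil.
Attach number singular -shon → shilingeznilshon.
Apply vowel harmony: shilingeznilshon → shilingeznilshen.
Apply epenthesis: shilingeznilshen → shilingezunilushen.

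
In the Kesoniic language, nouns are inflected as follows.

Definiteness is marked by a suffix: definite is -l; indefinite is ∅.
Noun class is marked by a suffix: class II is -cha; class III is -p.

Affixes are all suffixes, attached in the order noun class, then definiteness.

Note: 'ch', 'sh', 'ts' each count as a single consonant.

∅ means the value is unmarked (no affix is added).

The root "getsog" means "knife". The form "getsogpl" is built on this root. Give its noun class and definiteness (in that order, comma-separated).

Segment: getsog-p-l.
noun class: -p → class III.
definiteness: -l → definite.

class III, definite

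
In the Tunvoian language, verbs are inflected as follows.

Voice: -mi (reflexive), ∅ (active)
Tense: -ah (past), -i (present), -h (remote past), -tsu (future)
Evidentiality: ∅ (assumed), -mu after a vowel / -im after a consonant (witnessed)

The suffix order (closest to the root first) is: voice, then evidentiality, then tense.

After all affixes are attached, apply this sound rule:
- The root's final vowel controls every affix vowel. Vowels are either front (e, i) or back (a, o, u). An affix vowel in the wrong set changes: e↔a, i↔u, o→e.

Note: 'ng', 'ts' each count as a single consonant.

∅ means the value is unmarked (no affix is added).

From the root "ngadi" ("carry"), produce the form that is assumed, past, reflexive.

Attach voice reflexive -mi → ngadimi.
evidentiality = assumed: zero marking, form stays ngadimi.
Attach tense past -ah → ngadimiah.
Apply vowel harmony: ngadimiah → ngadimieh.

ngadimieh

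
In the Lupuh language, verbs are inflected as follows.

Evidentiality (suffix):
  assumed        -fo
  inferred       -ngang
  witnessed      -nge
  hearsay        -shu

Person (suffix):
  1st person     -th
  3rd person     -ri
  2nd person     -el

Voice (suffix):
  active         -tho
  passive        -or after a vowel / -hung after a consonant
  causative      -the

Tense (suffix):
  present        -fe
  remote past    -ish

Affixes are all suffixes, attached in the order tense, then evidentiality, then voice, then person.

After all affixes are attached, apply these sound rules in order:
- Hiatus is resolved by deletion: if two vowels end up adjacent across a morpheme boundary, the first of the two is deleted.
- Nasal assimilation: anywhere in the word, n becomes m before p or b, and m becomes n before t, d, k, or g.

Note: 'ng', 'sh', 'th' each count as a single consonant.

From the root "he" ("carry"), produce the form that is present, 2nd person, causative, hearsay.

hefeshuthel

Attach tense present -fe → hefe.
Attach evidentiality hearsay -shu → hefeshu.
Attach voice causative -the → hefeshuthe.
Attach person 2nd person -el → hefeshutheel.
Apply vowel deletion: hefeshutheel → hefeshuthel.
Nasal assimilation: no change.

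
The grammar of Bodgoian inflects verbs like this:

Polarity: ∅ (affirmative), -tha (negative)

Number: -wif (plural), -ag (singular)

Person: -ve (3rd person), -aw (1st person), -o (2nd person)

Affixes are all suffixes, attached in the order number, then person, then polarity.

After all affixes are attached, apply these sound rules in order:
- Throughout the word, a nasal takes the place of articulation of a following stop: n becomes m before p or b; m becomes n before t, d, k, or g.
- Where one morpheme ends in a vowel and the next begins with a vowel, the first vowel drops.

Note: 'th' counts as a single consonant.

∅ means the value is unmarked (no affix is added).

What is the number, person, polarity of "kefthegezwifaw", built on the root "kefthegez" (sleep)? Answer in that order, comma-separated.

Segment: kefthegez-wif-aw.
number: -wif → plural.
person: -aw → 1st person.
polarity: ∅ → affirmative.

plural, 1st person, affirmative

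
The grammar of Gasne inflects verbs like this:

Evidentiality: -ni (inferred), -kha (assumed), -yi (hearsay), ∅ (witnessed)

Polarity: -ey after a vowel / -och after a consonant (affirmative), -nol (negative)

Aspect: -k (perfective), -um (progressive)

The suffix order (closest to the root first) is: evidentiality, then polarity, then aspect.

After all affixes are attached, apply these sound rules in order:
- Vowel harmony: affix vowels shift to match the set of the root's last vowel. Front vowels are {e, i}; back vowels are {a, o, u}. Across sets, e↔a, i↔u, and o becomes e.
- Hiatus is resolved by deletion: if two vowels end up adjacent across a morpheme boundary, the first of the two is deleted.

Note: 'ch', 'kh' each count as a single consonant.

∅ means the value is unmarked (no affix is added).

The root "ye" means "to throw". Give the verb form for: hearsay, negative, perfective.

Attach evidentiality hearsay -yi → yeyi.
Attach polarity negative -nol → yeyinol.
Attach aspect perfective -k → yeyinolk.
Apply vowel harmony: yeyinolk → yeyinelk.
Vowel deletion: no change.

yeyinelk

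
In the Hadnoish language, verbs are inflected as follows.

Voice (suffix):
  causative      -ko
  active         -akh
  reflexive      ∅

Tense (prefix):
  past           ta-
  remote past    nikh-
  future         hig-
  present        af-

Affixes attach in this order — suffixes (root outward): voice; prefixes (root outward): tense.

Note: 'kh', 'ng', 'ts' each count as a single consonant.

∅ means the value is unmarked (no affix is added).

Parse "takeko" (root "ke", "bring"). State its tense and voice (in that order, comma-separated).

past, causative

Segment: ta-ke-ko.
tense: ta- → past.
voice: -ko → causative.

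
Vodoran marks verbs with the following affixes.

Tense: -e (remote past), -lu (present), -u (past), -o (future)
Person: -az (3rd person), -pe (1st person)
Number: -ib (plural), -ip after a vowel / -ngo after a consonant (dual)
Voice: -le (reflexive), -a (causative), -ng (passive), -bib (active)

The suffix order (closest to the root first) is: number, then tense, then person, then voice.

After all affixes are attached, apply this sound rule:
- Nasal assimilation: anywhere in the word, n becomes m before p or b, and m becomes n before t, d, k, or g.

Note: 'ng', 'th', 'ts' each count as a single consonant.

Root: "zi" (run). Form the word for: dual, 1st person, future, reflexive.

Attach number dual -ip (after vowel 'i') → ziip.
Attach tense future -o → ziipo.
Attach person 1st person -pe → ziipope.
Attach voice reflexive -le → ziipopele.
Nasal assimilation: no change.

ziipopele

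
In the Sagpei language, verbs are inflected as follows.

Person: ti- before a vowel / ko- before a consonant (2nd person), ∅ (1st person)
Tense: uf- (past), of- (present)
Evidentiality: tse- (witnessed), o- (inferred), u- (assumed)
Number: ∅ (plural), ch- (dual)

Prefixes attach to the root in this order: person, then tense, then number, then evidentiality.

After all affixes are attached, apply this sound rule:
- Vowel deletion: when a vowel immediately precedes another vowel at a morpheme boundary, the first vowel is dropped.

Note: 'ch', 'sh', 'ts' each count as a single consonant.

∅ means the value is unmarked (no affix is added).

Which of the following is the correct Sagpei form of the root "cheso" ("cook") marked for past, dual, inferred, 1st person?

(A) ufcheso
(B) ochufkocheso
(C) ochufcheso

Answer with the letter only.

person = 1st person: zero marking, form stays cheso.
Attach tense past uf- → ufcheso.
Attach number dual ch- → chufcheso.
Attach evidentiality inferred o- → ochufcheso.
Vowel deletion: no change.
So the correct form is ochufcheso, option (C).
(B) ochufkocheso is wrong: it uses 2nd person instead of 1st person for person.
(A) ufcheso is wrong: it uses plural instead of dual for number.

C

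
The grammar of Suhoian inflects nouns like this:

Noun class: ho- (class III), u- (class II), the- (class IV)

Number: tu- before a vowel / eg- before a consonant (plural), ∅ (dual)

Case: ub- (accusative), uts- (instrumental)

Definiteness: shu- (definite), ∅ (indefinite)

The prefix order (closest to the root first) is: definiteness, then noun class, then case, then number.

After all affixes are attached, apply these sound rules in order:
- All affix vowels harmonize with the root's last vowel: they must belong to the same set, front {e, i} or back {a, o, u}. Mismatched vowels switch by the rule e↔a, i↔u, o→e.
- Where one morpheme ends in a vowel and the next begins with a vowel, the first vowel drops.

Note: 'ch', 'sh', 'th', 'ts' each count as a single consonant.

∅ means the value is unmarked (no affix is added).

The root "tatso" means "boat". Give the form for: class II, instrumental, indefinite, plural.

tutsutatso

definiteness = indefinite: zero marking, form stays tatso.
Attach noun class class II u- → utatso.
Attach case instrumental uts- → utsutatso.
Attach number plural tu- (before vowel 'u') → tuutsutatso.
Vowel harmony: no change.
Apply vowel deletion: tuutsutatso → tutsutatso.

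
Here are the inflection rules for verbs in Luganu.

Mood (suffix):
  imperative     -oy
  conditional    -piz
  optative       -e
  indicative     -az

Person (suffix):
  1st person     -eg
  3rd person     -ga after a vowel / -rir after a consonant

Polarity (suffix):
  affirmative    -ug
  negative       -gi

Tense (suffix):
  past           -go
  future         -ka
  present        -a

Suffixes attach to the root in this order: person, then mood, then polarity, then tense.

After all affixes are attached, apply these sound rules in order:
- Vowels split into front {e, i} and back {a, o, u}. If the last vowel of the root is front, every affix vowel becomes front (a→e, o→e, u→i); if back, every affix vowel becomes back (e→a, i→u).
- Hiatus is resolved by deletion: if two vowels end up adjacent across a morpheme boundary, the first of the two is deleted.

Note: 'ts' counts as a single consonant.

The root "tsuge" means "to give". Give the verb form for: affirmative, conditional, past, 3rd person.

Attach person 3rd person -ga (after vowel 'e') → tsugega.
Attach mood conditional -piz → tsugegapiz.
Attach polarity affirmative -ug → tsugegapizug.
Attach tense past -go → tsugegapizuggo.
Apply vowel harmony: tsugegapizuggo → tsugegepizigge.
Vowel deletion: no change.

tsugegepizigge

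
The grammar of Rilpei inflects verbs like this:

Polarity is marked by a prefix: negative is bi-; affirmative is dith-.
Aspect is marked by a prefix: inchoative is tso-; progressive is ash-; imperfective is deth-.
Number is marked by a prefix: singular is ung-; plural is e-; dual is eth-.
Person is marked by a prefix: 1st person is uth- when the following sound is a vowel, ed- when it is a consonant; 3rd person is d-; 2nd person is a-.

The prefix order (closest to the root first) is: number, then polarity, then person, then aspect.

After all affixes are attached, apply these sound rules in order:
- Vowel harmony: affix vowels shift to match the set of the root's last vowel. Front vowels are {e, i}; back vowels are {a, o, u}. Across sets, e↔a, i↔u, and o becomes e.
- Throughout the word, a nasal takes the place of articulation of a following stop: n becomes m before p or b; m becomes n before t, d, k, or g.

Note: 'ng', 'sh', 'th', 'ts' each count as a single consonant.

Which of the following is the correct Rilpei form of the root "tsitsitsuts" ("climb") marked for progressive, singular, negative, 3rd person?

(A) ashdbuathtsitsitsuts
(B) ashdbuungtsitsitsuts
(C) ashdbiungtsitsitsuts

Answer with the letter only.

Attach number singular ung- → ungtsitsitsuts.
Attach polarity negative bi- → biungtsitsitsuts.
Attach person 3rd person d- → dbiungtsitsitsuts.
Attach aspect progressive ash- → ashdbiungtsitsitsuts.
Apply vowel harmony: ashdbiungtsitsitsuts → ashdbuungtsitsitsuts.
Nasal assimilation: no change.
So the correct form is ashdbuungtsitsitsuts, option (B).
(C) ashdbiungtsitsitsuts is wrong: it fails to apply the sound rule(s).
(A) ashdbuathtsitsitsuts is wrong: it uses dual instead of singular for number.

B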